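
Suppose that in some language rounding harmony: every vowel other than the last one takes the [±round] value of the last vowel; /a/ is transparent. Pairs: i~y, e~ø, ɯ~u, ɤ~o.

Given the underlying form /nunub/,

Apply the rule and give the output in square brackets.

no segment meets the rule's conditions; no change.

[nunub]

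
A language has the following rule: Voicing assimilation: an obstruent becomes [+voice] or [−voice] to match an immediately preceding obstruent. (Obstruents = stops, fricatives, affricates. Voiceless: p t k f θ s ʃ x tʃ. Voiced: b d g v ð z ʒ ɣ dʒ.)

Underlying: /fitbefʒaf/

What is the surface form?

/b/ after /t/ (voiceless) → [p]
/ʒ/ after /f/ (voiceless) → [ʃ]

[fitpefʃaf]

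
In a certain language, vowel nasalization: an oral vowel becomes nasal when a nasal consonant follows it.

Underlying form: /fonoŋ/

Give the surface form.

/o/ before nasal /n/ → [õ]
/o/ before nasal /ŋ/ → [õ]

[fõnõŋ]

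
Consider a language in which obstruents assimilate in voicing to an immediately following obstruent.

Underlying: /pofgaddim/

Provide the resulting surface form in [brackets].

/f/ before /g/ (voiced) → [v]

[povgaddim]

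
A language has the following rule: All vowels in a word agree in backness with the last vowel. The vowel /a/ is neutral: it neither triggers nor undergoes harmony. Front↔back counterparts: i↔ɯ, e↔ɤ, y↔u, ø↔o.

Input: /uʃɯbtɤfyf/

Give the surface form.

[yʃibtefyf]

/u/ harmonizes with /y/ ([-back]) → [y]
/ɯ/ harmonizes with /y/ ([-back]) → [i]
/ɤ/ harmonizes with /y/ ([-back]) → [e]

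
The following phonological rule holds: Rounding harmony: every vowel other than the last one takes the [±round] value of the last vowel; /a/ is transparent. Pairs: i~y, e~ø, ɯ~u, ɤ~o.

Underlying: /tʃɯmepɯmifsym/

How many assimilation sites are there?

4

/ɯ/ harmonizes with /y/ ([+round]) → [u]
/e/ harmonizes with /y/ ([+round]) → [ø]
/ɯ/ harmonizes with /y/ ([+round]) → [u]
/i/ harmonizes with /y/ ([+round]) → [y]
4 segments change.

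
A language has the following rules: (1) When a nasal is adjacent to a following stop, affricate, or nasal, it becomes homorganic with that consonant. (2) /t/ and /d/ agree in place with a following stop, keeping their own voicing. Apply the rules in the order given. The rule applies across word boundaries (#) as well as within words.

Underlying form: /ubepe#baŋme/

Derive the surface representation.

Rule 1: /ŋ/ before /m/ (labial) → [m]
After rule 1: ubepe#bamme
Rule 2: no segment meets the rule's conditions; no change.

[ubepe#bamme]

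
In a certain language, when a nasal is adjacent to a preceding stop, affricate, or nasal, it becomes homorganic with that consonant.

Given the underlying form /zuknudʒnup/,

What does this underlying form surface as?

[zukŋudʒɲup]

/n/ after /k/ (velar) → [ŋ]
/n/ after /dʒ/ (palatal) → [ɲ]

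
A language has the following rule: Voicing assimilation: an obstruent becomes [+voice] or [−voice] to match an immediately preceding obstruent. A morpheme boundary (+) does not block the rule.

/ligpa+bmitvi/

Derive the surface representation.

[ligba+bmitfi]

/p/ after /g/ (voiced) → [b]
/v/ after /t/ (voiceless) → [f]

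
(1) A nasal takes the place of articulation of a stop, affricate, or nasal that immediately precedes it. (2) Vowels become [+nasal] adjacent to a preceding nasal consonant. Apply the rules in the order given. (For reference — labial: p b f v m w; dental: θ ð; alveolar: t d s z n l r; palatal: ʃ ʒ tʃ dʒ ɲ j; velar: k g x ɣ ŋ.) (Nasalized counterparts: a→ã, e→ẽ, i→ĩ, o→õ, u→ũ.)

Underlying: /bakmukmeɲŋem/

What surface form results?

Rule 1: /m/ after /k/ (velar) → [ŋ]
Rule 1: /m/ after /k/ (velar) → [ŋ]
Rule 1: /ŋ/ after /ɲ/ (palatal) → [ɲ]
After rule 1: bakŋukŋeɲɲem
Rule 2: /u/ after nasal /ŋ/ → [ũ]
Rule 2: /e/ after nasal /ŋ/ → [ẽ]
Rule 2: /e/ after nasal /ɲ/ → [ẽ]

[bakŋũkŋẽɲɲẽm]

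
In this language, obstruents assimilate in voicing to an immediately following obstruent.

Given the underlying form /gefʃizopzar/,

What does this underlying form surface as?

[gefʃizobzar]

/p/ before /z/ (voiced) → [b]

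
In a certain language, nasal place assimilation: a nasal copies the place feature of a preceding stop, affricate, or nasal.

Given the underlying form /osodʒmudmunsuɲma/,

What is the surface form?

/m/ after /dʒ/ (palatal) → [ɲ]
/m/ after /d/ (alveolar) → [n]
/m/ after /ɲ/ (palatal) → [ɲ]

[osodʒɲudnunsuɲɲa]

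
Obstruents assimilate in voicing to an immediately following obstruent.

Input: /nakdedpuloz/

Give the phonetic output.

/k/ before /d/ (voiced) → [g]
/d/ before /p/ (voiceless) → [t]

[nagdetpuloz]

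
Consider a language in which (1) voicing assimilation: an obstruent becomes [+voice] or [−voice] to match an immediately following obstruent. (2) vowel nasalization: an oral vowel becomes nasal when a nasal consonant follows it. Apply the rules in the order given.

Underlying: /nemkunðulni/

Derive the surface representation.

[nẽmkũnðulni]

Rule 1: no segment meets the rule's conditions; no change.
After rule 1: nemkunðulni
Rule 2: /e/ before nasal /m/ → [ẽ]
Rule 2: /u/ before nasal /n/ → [ũ]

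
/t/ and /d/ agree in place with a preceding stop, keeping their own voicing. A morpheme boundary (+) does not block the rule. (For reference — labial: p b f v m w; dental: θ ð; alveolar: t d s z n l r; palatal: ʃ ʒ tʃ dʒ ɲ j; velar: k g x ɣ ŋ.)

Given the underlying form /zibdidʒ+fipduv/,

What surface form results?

/d/ after /b/ (labial) → [b]
/d/ after /p/ (labial) → [b]

[zibbidʒ+fipbuv]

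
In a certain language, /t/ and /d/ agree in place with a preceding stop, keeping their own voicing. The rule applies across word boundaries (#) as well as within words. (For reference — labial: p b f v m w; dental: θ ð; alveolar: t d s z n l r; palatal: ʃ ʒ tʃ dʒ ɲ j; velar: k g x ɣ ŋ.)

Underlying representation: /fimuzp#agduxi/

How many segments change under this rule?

1

/d/ after /g/ (velar) → [g]
1 segment changes.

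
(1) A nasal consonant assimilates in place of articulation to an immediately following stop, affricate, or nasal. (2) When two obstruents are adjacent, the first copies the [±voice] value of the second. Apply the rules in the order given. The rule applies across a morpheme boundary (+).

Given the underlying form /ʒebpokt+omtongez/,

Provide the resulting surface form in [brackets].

[ʒeppokt+ontoŋgez]

Rule 1: /m/ before /t/ (alveolar) → [n]
Rule 1: /n/ before /g/ (velar) → [ŋ]
After rule 1: ʒebpokt+ontoŋgez
Rule 2: /b/ before /p/ (voiceless) → [p]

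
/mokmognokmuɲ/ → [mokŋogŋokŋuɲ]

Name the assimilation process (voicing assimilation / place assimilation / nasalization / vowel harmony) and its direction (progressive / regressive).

place assimilation, progressive

/m/→[ŋ] /n/→[ŋ] /m/→[ŋ].
Each target copies a feature from the preceding segment, so the direction is progressive.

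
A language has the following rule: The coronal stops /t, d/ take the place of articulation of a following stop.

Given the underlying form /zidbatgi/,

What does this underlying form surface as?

/d/ before /b/ (labial) → [b]
/t/ before /g/ (velar) → [k]

[zibbakgi]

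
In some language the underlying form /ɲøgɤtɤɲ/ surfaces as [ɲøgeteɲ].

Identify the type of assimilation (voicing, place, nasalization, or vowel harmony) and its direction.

/ɤ/→[e] /ɤ/→[e].
Vowels agree with the first vowel, so the harmony is progressive.

vowel harmony, progressive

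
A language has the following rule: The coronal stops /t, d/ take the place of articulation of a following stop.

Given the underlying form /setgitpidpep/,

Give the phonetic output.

[sekgippibpep]

/t/ before /g/ (velar) → [k]
/t/ before /p/ (labial) → [p]
/d/ before /p/ (labial) → [b]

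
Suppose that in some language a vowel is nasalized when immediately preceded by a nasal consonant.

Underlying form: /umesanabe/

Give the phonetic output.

/e/ after nasal /m/ → [ẽ]
/a/ after nasal /n/ → [ã]

[umẽsanãbe]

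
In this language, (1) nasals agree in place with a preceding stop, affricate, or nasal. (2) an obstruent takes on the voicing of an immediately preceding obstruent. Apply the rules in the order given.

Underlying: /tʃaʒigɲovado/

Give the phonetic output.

[tʃaʒigŋovado]

Rule 1: /ɲ/ after /g/ (velar) → [ŋ]
After rule 1: tʃaʒigŋovado
Rule 2: no segment meets the rule's conditions; no change.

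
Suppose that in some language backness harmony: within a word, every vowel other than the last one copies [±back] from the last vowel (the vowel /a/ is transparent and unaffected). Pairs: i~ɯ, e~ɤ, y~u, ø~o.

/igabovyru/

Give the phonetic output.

/i/ harmonizes with /u/ ([+back]) → [ɯ]
/y/ harmonizes with /u/ ([+back]) → [u]

[ɯgabovuru]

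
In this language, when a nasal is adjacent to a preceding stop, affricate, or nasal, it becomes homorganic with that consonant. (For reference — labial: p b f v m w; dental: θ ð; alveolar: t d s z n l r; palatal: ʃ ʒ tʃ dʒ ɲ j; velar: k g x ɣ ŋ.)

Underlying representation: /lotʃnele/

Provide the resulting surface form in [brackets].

[lotʃɲele]

/n/ after /tʃ/ (palatal) → [ɲ]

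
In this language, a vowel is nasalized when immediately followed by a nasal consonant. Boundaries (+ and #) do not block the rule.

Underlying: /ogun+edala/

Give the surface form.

/u/ before nasal /n/ → [ũ]

[ogũn+edala]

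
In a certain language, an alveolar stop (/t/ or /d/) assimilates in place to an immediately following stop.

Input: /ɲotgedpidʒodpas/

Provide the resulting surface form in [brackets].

[ɲokgebpidʒobpas]

/t/ before /g/ (velar) → [k]
/d/ before /p/ (labial) → [b]
/d/ before /p/ (labial) → [b]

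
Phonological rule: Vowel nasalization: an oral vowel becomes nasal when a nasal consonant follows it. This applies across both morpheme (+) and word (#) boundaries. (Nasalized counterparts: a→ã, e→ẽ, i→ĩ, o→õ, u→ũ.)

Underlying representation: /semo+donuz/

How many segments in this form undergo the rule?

2

/e/ before nasal /m/ → [ẽ]
/o/ before nasal /n/ → [õ]
2 segments change.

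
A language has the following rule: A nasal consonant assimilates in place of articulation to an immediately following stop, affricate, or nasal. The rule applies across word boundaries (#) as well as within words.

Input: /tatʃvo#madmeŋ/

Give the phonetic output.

no segment meets the rule's conditions; no change.

[tatʃvo#madmeŋ]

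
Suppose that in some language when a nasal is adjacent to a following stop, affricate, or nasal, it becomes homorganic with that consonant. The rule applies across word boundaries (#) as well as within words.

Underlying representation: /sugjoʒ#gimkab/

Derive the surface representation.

[sugjoʒ#giŋkab]

/m/ before /k/ (velar) → [ŋ]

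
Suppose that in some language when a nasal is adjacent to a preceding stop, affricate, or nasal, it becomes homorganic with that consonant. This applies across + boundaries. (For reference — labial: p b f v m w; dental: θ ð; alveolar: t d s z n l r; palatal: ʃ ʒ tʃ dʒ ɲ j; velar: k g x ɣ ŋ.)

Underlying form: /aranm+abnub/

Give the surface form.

[arann+abmub]

/m/ after /n/ (alveolar) → [n]
/n/ after /b/ (labial) → [m]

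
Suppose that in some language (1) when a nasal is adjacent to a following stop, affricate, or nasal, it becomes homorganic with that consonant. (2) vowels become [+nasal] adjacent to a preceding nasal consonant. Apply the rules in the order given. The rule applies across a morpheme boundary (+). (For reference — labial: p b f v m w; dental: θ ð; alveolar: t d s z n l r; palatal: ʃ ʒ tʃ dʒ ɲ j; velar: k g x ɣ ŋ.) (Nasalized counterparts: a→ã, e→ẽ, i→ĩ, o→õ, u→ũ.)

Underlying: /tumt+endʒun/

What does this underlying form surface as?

Rule 1: /m/ before /t/ (alveolar) → [n]
Rule 1: /n/ before /dʒ/ (palatal) → [ɲ]
After rule 1: tunt+eɲdʒun
Rule 2: no segment meets the rule's conditions; no change.

[tunt+eɲdʒun]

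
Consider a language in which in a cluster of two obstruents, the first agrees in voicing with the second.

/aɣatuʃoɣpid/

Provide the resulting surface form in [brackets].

[aɣatuʃoxpid]

/ɣ/ before /p/ (voiceless) → [x]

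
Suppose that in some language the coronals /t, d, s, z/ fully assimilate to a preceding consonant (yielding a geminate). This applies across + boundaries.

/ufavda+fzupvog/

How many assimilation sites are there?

/d/ after /v/ → [v] (total assimilation)
/z/ after /f/ → [f] (total assimilation)
2 segments change.

2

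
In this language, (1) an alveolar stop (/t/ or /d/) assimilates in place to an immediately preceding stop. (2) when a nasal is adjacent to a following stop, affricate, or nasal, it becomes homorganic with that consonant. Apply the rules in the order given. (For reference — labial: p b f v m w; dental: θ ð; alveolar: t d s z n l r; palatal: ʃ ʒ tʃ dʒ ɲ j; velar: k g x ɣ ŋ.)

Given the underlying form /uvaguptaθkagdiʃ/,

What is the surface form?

[uvaguppaθkaggiʃ]

Rule 1: /t/ after /p/ (labial) → [p]
Rule 1: /d/ after /g/ (velar) → [g]
After rule 1: uvaguppaθkaggiʃ
Rule 2: no segment meets the rule's conditions; no change.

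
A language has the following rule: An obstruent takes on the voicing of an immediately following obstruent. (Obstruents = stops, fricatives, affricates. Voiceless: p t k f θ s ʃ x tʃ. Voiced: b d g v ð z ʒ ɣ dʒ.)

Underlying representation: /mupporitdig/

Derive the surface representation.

[mupporiddig]

/t/ before /d/ (voiced) → [d]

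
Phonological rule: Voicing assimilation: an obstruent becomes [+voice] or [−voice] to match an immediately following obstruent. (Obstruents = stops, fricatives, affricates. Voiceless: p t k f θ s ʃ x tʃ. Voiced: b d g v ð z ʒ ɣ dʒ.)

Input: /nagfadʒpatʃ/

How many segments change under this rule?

2

/g/ before /f/ (voiceless) → [k]
/dʒ/ before /p/ (voiceless) → [tʃ]
2 segments change.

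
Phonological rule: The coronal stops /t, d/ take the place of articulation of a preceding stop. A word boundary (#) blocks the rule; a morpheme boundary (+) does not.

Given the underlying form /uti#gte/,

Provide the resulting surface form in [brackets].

/t/ after /g/ (velar) → [k]

[uti#gke]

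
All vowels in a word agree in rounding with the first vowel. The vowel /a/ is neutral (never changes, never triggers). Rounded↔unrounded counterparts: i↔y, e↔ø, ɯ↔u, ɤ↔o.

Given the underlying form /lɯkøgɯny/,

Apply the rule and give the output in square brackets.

/ø/ harmonizes with /ɯ/ ([-round]) → [e]
/y/ harmonizes with /ɯ/ ([-round]) → [i]

[lɯkegɯni]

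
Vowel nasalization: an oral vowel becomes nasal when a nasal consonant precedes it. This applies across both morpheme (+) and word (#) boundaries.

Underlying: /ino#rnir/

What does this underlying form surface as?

/o/ after nasal /n/ → [õ]
/i/ after nasal /n/ → [ĩ]

[inõ#rnĩr]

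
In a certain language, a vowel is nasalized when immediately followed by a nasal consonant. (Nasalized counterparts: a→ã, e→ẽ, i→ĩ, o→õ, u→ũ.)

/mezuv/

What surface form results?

no segment meets the rule's conditions; no change.

[mezuv]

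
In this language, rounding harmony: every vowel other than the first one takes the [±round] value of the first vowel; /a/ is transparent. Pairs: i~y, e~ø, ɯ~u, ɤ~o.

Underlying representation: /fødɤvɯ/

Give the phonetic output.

/ɤ/ harmonizes with /ø/ ([+round]) → [o]
/ɯ/ harmonizes with /ø/ ([+round]) → [u]

[fødovu]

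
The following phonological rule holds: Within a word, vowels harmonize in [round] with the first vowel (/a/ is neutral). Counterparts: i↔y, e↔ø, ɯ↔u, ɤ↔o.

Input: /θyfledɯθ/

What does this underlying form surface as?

/e/ harmonizes with /y/ ([+round]) → [ø]
/ɯ/ harmonizes with /y/ ([+round]) → [u]

[θyfløduθ]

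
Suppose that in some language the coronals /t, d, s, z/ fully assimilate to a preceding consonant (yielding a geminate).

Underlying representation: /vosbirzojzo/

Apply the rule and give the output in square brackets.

/z/ after /r/ → [r] (total assimilation)
/z/ after /j/ → [j] (total assimilation)

[vosbirrojjo]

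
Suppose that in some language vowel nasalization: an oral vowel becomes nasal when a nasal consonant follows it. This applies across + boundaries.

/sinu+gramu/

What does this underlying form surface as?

/i/ before nasal /n/ → [ĩ]
/a/ before nasal /m/ → [ã]

[sĩnu+grãmu]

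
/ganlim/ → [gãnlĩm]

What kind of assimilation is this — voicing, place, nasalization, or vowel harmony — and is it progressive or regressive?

nasalization, regressive

/a/→[ã] /i/→[ĩ].
Each target copies a feature from the following segment, so the direction is regressive.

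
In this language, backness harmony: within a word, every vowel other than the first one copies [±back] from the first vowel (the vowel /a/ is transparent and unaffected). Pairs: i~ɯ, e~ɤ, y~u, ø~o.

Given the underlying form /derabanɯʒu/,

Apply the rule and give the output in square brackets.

[derabaniʒy]

/ɯ/ harmonizes with /e/ ([-back]) → [i]
/u/ harmonizes with /e/ ([-back]) → [y]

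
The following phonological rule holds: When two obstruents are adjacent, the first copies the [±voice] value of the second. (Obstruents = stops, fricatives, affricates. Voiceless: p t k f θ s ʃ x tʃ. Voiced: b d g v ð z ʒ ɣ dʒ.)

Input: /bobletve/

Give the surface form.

/t/ before /v/ (voiced) → [d]

[bobledve]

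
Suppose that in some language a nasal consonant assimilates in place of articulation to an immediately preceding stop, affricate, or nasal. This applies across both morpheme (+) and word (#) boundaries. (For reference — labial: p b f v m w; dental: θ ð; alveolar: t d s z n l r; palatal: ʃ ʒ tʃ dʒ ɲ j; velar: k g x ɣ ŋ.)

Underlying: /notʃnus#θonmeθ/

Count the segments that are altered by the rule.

/n/ after /tʃ/ (palatal) → [ɲ]
/m/ after /n/ (alveolar) → [n]
2 segments change.

2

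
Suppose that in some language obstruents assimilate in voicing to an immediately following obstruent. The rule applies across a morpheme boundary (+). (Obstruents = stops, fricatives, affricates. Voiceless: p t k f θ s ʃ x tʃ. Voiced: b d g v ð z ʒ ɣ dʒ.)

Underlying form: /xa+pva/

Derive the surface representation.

/p/ before /v/ (voiced) → [b]

[xa+bva]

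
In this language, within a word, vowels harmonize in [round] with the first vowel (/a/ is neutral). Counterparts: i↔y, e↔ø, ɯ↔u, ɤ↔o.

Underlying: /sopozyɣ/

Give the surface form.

[sopozyɣ]

no segment meets the rule's conditions; no change.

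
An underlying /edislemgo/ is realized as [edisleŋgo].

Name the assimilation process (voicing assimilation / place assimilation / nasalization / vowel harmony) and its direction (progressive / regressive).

/m/→[ŋ].
Each target copies a feature from the following segment, so the direction is regressive.

place assimilation, regressive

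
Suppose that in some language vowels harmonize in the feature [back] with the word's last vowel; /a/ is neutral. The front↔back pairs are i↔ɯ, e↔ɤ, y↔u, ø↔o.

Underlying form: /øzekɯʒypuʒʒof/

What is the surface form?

[ozɤkɯʒupuʒʒof]

/ø/ harmonizes with /o/ ([+back]) → [o]
/e/ harmonizes with /o/ ([+back]) → [ɤ]
/y/ harmonizes with /o/ ([+back]) → [u]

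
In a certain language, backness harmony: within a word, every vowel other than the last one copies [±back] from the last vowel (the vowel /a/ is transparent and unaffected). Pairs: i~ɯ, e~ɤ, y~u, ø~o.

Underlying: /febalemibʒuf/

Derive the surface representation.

/e/ harmonizes with /u/ ([+back]) → [ɤ]
/e/ harmonizes with /u/ ([+back]) → [ɤ]
/i/ harmonizes with /u/ ([+back]) → [ɯ]

[fɤbalɤmɯbʒuf]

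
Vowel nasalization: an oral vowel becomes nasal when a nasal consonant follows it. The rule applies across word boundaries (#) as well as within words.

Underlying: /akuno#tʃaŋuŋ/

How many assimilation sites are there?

/u/ before nasal /n/ → [ũ]
/a/ before nasal /ŋ/ → [ã]
/u/ before nasal /ŋ/ → [ũ]
3 segments change.

3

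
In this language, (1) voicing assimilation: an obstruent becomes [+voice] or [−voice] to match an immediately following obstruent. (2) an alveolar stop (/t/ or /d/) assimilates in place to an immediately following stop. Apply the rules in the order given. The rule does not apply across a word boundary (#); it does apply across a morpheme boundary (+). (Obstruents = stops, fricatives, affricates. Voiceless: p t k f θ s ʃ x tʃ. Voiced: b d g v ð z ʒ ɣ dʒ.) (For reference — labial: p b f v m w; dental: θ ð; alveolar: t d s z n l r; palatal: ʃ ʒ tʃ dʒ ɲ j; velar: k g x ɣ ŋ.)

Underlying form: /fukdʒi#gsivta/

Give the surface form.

[fugdʒi#ksifta]

Rule 1: /k/ before /dʒ/ (voiced) → [g]
Rule 1: /g/ before /s/ (voiceless) → [k]
Rule 1: /v/ before /t/ (voiceless) → [f]
After rule 1: fugdʒi#ksifta
Rule 2: no segment meets the rule's conditions; no change.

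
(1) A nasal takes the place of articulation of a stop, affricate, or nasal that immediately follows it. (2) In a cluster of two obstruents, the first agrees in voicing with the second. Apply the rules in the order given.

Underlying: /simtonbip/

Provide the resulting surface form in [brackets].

Rule 1: /m/ before /t/ (alveolar) → [n]
Rule 1: /n/ before /b/ (labial) → [m]
After rule 1: sintombip
Rule 2: no segment meets the rule's conditions; no change.

[sintombip]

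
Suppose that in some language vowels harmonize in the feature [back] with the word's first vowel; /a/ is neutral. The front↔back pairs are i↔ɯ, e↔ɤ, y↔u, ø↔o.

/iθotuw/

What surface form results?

[iθøtyw]

/o/ harmonizes with /i/ ([-back]) → [ø]
/u/ harmonizes with /i/ ([-back]) → [y]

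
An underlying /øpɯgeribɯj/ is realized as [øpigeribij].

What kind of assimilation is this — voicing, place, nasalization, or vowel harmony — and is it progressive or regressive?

/ɯ/→[i] /ɯ/→[i].
Vowels agree with the first vowel, so the harmony is progressive.

vowel harmony, progressive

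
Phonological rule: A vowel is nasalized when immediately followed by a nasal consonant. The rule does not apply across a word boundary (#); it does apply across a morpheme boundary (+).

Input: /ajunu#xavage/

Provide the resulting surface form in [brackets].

[ajũnu#xavage]

/u/ before nasal /n/ → [ũ]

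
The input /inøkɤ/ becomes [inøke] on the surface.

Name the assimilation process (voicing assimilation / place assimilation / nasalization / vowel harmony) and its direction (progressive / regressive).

vowel harmony, progressive

/ɤ/→[e].
Vowels agree with the first vowel, so the harmony is progressive.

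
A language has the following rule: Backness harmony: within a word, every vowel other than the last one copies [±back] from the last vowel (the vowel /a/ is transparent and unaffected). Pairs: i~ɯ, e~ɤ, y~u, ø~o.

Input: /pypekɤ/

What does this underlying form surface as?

/y/ harmonizes with /ɤ/ ([+back]) → [u]
/e/ harmonizes with /ɤ/ ([+back]) → [ɤ]

[pupɤkɤ]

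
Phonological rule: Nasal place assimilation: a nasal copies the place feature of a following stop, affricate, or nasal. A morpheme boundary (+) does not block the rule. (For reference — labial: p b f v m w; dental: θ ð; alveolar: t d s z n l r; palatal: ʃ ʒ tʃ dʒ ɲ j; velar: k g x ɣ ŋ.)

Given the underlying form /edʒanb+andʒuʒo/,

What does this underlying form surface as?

/n/ before /b/ (labial) → [m]
/n/ before /dʒ/ (palatal) → [ɲ]

[edʒamb+aɲdʒuʒo]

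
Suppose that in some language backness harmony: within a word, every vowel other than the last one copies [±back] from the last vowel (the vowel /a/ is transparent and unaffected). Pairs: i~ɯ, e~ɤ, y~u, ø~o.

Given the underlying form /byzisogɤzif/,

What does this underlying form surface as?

[byzisøgezif]

/o/ harmonizes with /i/ ([-back]) → [ø]
/ɤ/ harmonizes with /i/ ([-back]) → [e]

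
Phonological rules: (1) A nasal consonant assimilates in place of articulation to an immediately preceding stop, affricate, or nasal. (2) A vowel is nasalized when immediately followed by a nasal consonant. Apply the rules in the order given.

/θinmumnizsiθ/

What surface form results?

Rule 1: /m/ after /n/ (alveolar) → [n]
Rule 1: /n/ after /m/ (labial) → [m]
After rule 1: θinnummizsiθ
Rule 2: /i/ before nasal /n/ → [ĩ]
Rule 2: /u/ before nasal /m/ → [ũ]

[θĩnnũmmizsiθ]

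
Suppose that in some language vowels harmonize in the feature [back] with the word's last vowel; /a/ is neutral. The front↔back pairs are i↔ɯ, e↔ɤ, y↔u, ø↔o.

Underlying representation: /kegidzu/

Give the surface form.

/e/ harmonizes with /u/ ([+back]) → [ɤ]
/i/ harmonizes with /u/ ([+back]) → [ɯ]

[kɤgɯdzu]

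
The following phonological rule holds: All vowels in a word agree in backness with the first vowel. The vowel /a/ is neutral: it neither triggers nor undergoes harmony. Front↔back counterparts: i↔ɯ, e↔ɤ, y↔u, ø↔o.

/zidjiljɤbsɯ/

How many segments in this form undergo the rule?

2

/ɤ/ harmonizes with /i/ ([-back]) → [e]
/ɯ/ harmonizes with /i/ ([-back]) → [i]
2 segments change.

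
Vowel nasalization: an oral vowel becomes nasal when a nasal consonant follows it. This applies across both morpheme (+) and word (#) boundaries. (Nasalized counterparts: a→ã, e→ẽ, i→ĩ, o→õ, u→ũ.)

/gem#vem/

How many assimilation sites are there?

/e/ before nasal /m/ → [ẽ]
/e/ before nasal /m/ → [ẽ]
2 segments change.

2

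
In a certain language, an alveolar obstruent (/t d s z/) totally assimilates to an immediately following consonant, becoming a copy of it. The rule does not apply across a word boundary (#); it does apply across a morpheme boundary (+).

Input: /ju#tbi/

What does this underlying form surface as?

[ju#bbi]

/t/ before /b/ → [b] (total assimilation)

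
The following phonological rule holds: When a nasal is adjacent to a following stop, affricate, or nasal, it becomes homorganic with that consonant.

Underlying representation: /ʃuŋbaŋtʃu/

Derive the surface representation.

/ŋ/ before /b/ (labial) → [m]
/ŋ/ before /tʃ/ (palatal) → [ɲ]

[ʃumbaɲtʃu]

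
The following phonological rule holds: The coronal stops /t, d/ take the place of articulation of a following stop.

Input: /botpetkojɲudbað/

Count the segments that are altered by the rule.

3

/t/ before /p/ (labial) → [p]
/t/ before /k/ (velar) → [k]
/d/ before /b/ (labial) → [b]
3 segments change.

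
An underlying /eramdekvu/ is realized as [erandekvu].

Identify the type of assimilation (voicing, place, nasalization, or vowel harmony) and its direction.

place assimilation, regressive

/m/→[n].
Each target copies a feature from the following segment, so the direction is regressive.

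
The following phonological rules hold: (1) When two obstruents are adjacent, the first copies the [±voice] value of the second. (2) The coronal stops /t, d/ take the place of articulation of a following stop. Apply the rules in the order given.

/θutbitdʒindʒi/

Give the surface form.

Rule 1: /t/ before /b/ (voiced) → [d]
Rule 1: /t/ before /dʒ/ (voiced) → [d]
After rule 1: θudbiddʒindʒi
Rule 2: /d/ before /b/ (labial) → [b]

[θubbiddʒindʒi]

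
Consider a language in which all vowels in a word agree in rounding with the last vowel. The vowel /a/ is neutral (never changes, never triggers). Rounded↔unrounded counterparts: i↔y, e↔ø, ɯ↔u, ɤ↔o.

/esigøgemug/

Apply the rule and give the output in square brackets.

[øsygøgømug]

/e/ harmonizes with /u/ ([+round]) → [ø]
/i/ harmonizes with /u/ ([+round]) → [y]
/e/ harmonizes with /u/ ([+round]) → [ø]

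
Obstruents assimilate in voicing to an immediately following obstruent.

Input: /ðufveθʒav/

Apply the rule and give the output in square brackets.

/f/ before /v/ (voiced) → [v]
/θ/ before /ʒ/ (voiced) → [ð]

[ðuvveðʒav]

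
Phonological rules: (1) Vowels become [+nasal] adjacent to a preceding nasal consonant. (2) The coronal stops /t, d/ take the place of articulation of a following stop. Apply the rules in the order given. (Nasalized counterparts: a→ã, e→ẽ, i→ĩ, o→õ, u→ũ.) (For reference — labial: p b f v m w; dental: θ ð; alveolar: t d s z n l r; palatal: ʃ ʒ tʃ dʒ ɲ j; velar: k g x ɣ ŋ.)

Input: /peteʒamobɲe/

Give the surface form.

Rule 1: /o/ after nasal /m/ → [õ]
Rule 1: /e/ after nasal /ɲ/ → [ẽ]
After rule 1: peteʒamõbɲẽ
Rule 2: no segment meets the rule's conditions; no change.

[peteʒamõbɲẽ]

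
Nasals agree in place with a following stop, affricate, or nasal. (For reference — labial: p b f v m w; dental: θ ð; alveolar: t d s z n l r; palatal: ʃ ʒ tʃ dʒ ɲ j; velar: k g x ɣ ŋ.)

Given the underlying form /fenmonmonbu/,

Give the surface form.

[femmommombu]

/n/ before /m/ (labial) → [m]
/n/ before /m/ (labial) → [m]
/n/ before /b/ (labial) → [m]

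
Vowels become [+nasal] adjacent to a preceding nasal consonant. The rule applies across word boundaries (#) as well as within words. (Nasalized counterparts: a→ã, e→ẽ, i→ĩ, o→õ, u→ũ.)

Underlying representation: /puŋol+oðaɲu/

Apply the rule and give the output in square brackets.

[puŋõl+oðaɲũ]

/o/ after nasal /ŋ/ → [õ]
/u/ after nasal /ɲ/ → [ũ]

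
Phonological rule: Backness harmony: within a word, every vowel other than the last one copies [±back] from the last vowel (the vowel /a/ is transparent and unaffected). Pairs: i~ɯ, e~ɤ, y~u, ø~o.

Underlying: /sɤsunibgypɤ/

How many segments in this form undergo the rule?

2

/i/ harmonizes with /ɤ/ ([+back]) → [ɯ]
/y/ harmonizes with /ɤ/ ([+back]) → [u]
2 segments change.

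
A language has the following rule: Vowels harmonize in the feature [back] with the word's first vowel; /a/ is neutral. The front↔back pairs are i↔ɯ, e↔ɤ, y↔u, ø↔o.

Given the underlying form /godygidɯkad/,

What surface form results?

/y/ harmonizes with /o/ ([+back]) → [u]
/i/ harmonizes with /o/ ([+back]) → [ɯ]

[godugɯdɯkad]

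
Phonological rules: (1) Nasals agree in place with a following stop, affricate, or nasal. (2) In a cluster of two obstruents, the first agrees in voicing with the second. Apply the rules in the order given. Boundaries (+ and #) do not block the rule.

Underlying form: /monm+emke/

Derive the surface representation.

Rule 1: /n/ before /m/ (labial) → [m]
Rule 1: /m/ before /k/ (velar) → [ŋ]
After rule 1: momm+eŋke
Rule 2: no segment meets the rule's conditions; no change.

[momm+eŋke]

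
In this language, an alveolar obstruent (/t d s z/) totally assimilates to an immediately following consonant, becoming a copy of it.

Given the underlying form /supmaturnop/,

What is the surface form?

[supmaturnop]

no segment meets the rule's conditions; no change.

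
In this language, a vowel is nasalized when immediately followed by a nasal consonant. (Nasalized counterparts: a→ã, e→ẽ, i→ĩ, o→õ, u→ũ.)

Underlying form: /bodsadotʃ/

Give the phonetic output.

[bodsadotʃ]

no segment meets the rule's conditions; no change.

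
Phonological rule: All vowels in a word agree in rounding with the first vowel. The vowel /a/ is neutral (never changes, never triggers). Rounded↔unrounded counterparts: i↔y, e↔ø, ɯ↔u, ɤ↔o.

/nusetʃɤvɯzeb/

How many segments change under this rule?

/e/ harmonizes with /u/ ([+round]) → [ø]
/ɤ/ harmonizes with /u/ ([+round]) → [o]
/ɯ/ harmonizes with /u/ ([+round]) → [u]
/e/ harmonizes with /u/ ([+round]) → [ø]
4 segments change.

4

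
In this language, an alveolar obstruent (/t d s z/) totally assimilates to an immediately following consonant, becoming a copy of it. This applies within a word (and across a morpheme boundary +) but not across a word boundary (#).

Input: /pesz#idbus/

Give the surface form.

[pezz#ibbus]

/s/ before /z/ → [z] (total assimilation)
/d/ before /b/ → [b] (total assimilation)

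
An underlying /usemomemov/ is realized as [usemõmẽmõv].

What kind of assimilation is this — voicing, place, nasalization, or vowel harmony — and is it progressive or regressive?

/o/→[õ] /e/→[ẽ] /o/→[õ].
Each target copies a feature from the preceding segment, so the direction is progressive.

nasalization, progressive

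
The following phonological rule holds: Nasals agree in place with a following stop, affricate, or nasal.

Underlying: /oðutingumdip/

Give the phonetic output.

[oðutiŋgundip]

/n/ before /g/ (velar) → [ŋ]
/m/ before /d/ (alveolar) → [n]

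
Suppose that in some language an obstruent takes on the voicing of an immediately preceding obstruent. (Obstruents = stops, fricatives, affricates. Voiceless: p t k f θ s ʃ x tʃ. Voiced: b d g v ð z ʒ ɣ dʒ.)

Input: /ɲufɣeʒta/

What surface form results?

/ɣ/ after /f/ (voiceless) → [x]
/t/ after /ʒ/ (voiced) → [d]

[ɲufxeʒda]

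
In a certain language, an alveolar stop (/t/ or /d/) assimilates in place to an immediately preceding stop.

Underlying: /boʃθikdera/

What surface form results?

/d/ after /k/ (velar) → [g]

[boʃθikgera]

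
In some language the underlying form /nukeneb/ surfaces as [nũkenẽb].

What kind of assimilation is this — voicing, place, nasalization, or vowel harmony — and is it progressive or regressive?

nasalization, progressive

/u/→[ũ] /e/→[ẽ].
Each target copies a feature from the preceding segment, so the direction is progressive.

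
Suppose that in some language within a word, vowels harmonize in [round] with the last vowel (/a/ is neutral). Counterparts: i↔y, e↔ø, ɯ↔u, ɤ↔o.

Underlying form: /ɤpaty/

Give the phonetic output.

/ɤ/ harmonizes with /y/ ([+round]) → [o]

[opaty]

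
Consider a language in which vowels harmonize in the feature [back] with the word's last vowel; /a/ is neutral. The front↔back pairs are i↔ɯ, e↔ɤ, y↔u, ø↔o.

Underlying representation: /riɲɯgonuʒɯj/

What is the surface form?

/i/ harmonizes with /ɯ/ ([+back]) → [ɯ]

[rɯɲɯgonuʒɯj]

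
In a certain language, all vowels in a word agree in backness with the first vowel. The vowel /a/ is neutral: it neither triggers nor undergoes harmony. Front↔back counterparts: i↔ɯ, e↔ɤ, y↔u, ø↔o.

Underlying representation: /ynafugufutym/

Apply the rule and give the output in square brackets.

[ynafygyfytym]

/u/ harmonizes with /y/ ([-back]) → [y]
/u/ harmonizes with /y/ ([-back]) → [y]
/u/ harmonizes with /y/ ([-back]) → [y]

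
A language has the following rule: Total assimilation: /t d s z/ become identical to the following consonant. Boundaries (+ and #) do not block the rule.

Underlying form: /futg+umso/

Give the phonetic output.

/t/ before /g/ → [g] (total assimilation)

[fugg+umso]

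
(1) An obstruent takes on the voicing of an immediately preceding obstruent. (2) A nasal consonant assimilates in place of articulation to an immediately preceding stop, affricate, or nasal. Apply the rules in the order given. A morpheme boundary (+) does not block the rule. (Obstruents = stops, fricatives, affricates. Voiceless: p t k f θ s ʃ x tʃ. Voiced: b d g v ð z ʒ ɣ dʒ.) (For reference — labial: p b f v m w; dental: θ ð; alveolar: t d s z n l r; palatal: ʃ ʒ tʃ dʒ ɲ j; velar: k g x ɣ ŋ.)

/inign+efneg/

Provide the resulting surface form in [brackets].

[inigŋ+efneg]

Rule 1: no segment meets the rule's conditions; no change.
After rule 1: inign+efneg
Rule 2: /n/ after /g/ (velar) → [ŋ]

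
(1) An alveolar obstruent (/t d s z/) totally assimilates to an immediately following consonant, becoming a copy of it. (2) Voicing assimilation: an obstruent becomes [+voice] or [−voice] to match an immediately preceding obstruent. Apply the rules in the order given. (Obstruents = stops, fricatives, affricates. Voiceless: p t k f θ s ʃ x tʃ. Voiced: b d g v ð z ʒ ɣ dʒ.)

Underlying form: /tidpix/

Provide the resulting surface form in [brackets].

Rule 1: /d/ before /p/ → [p] (total assimilation)
After rule 1: tippix
Rule 2: no segment meets the rule's conditions; no change.

[tippix]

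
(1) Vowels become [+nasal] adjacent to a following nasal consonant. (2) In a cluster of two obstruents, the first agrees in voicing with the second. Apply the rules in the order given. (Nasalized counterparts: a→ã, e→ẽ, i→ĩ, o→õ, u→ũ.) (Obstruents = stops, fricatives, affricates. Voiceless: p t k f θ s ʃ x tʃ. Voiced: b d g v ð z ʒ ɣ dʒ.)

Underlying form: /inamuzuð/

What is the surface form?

Rule 1: /i/ before nasal /n/ → [ĩ]
Rule 1: /a/ before nasal /m/ → [ã]
After rule 1: ĩnãmuzuð
Rule 2: no segment meets the rule's conditions; no change.

[ĩnãmuzuð]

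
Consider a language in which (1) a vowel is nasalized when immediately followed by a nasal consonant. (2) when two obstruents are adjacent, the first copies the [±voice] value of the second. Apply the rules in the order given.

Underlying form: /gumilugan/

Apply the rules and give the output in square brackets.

Rule 1: /u/ before nasal /m/ → [ũ]
Rule 1: /a/ before nasal /n/ → [ã]
After rule 1: gũmilugãn
Rule 2: no segment meets the rule's conditions; no change.

[gũmilugãn]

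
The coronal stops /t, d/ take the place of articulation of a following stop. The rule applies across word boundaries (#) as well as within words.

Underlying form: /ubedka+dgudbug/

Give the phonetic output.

/d/ before /k/ (velar) → [g]
/d/ before /g/ (velar) → [g]
/d/ before /b/ (labial) → [b]

[ubegka+ggubbug]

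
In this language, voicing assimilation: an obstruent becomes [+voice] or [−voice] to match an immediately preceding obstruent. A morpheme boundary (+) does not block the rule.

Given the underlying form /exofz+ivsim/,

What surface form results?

/z/ after /f/ (voiceless) → [s]
/s/ after /v/ (voiced) → [z]

[exofs+ivzim]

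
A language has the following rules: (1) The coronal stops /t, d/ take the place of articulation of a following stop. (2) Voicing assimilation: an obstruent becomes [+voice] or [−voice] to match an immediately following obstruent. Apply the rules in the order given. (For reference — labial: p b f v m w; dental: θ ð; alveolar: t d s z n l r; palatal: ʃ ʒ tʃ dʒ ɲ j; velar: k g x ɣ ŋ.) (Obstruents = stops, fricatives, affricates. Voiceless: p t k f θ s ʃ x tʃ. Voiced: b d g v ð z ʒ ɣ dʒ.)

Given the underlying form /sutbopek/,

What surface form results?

[subbopek]

Rule 1: /t/ before /b/ (labial) → [p]
After rule 1: supbopek
Rule 2: /p/ before /b/ (voiced) → [b]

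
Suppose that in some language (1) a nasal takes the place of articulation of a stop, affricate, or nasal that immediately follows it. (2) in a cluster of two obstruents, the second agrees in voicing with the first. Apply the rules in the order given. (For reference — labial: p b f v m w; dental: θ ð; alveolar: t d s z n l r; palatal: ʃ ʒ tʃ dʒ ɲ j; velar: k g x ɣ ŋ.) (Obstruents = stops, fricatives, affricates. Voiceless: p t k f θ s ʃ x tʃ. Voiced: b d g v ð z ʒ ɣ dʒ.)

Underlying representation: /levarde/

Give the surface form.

Rule 1: no segment meets the rule's conditions; no change.
After rule 1: levarde
Rule 2: no segment meets the rule's conditions; no change.

[levarde]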